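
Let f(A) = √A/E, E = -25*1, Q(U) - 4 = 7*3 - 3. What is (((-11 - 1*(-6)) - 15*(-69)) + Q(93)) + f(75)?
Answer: 1052 - √3/5 ≈ 1051.7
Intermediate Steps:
Q(U) = 22 (Q(U) = 4 + (7*3 - 3) = 4 + (21 - 3) = 4 + 18 = 22)
E = -25
f(A) = -√A/25 (f(A) = √A/(-25) = -√A/25)
(((-11 - 1*(-6)) - 15*(-69)) + Q(93)) + f(75) = (((-11 - 1*(-6)) - 15*(-69)) + 22) - √3/5 = (((-11 + 6) + 1035) + 22) - √3/5 = ((-5 + 1035) + 22) - √3/5 = (1030 + 22) - √3/5 = 1052 - √3/5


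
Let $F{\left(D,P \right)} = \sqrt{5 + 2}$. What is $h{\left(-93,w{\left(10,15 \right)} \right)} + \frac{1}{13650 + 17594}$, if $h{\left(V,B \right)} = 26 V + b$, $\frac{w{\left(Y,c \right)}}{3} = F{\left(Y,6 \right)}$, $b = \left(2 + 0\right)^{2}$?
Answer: $- \frac{75423015}{31244} \approx -2414.0$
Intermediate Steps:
$b = 4$ ($b = 2^{2} = 4$)
$F{\left(D,P \right)} = \sqrt{7}$
$w{\left(Y,c \right)} = 3 \sqrt{7}$
$h{\left(V,B \right)} = 4 + 26 V$ ($h{\left(V,B \right)} = 26 V + 4 = 4 + 26 V$)
$h{\left(-93,w{\left(10,15 \right)} \right)} + \frac{1}{13650 + 17594} = \left(4 + 26 \left(-93\right)\right) + \frac{1}{13650 + 17594} = \left(4 - 2418\right) + \frac{1}{31244} = -2414 + \frac{1}{31244} = - \frac{75423015}{31244}$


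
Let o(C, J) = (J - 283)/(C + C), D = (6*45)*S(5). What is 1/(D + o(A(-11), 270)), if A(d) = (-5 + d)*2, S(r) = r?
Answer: 64/86413 ≈ 0.00074063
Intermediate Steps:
A(d) = -10 + 2*d
D = 1350 (D = (6*45)*5 = 270*5 = 1350)
o(C, J) = (-283 + J)/(2*C) (o(C, J) = (-283 + J)/((2*C)) = (-283 + J)*(1/(2*C)) = (-283 + J)/(2*C))
1/(D + o(A(-11), 270)) = 1/(1350 + (-283 + 270)/(2*(-10 + 2*(-11)))) = 1/(1350 + (1/2)*(-13)/(-10 - 22)) = 1/(1350 + (1/2)*(-13)/(-32)) = 1/(1350 + (1/2)*(-1/32)*(-13)) = 1/(1350 + 13/64) = 1/(86413/64) = 64/86413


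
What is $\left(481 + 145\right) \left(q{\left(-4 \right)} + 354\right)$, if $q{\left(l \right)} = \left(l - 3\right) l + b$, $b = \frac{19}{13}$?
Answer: $\frac{3120610}{13} \approx 2.4005 \cdot 10^{5}$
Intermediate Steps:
$b = \frac{19}{13}$ ($b = 19 \cdot \frac{1}{13} = \frac{19}{13} \approx 1.4615$)
$q{\left(l \right)} = \frac{19}{13} + l \left(-3 + l\right)$ ($q{\left(l \right)} = \left(l - 3\right) l + \frac{19}{13} = \left(-3 + l\right) l + \frac{19}{13} = l \left(-3 + l\right) + \frac{19}{13} = \frac{19}{13} + l \left(-3 + l\right)$)
$\left(481 + 145\right) \left(q{\left(-4 \right)} + 354\right) = \left(481 + 145\right) \left(\left(\frac{19}{13} + \left(-4\right)^{2} - -12\right) + 354\right) = 626 \left(\left(\frac{19}{13} + 16 + 12\right) + 354\right) = 626 \left(\frac{383}{13} + 354\right) = 626 \cdot \frac{4985}{13} = \frac{3120610}{13}$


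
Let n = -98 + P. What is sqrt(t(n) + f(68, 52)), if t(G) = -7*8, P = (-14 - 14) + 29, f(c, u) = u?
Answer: 2*I ≈ 2.0*I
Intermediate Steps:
P = 1 (P = -28 + 29 = 1)
n = -97 (n = -98 + 1 = -97)
t(G) = -56
sqrt(t(n) + f(68, 52)) = sqrt(-56 + 52) = sqrt(-4) = 2*I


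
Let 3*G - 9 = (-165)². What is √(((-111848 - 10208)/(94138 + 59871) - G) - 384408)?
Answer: I*√9333023548786870/154009 ≈ 627.29*I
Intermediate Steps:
G = 9078 (G = 3 + (⅓)*(-165)² = 3 + (⅓)*27225 = 3 + 9075 = 9078)
√(((-111848 - 10208)/(94138 + 59871) - G) - 384408) = √(((-111848 - 10208)/(94138 + 59871) - 1*9078) - 384408) = √((-122056/154009 - 9078) - 384408) = √(-1398215758/154009 - 384408) = √(-60600507430/154009) = I*√9333023548786870/154009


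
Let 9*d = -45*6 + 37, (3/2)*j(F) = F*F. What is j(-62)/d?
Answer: -23064/233 ≈ -98.987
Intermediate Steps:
j(F) = 2*F²/3 (j(F) = 2*(F*F)/3 = 2*F²/3)
d = -233/9 (d = (-45*6 + 37)/9 = (-270 + 37)/9 = (⅑)*(-233) = -233/9 ≈ -25.889)
j(-62)/d = ((⅔)*(-62)²)/(-233/9) = ((⅔)*3844)*(-9/233) = (7688/3)*(-9/233) = -23064/233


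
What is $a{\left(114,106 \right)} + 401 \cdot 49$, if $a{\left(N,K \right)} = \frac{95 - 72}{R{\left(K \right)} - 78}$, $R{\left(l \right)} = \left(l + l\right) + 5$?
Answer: $\frac{2731234}{139} \approx 19649.0$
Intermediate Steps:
$R{\left(l \right)} = 5 + 2 l$ ($R{\left(l \right)} = 2 l + 5 = 5 + 2 l$)
$a{\left(N,K \right)} = \frac{23}{-73 + 2 K}$ ($a{\left(N,K \right)} = \frac{95 - 72}{\left(5 + 2 K\right) - 78} = \frac{23}{-73 + 2 K}$)
$a{\left(114,106 \right)} + 401 \cdot 49 = \frac{23}{-73 + 2 \cdot 106} + 401 \cdot 49 = \frac{23}{-73 + 212} + 19649 = \frac{23}{139} + 19649 = \frac{2731234}{139}$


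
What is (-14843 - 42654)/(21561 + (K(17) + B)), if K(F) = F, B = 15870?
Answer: -57497/37448 ≈ -1.5354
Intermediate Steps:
(-14843 - 42654)/(21561 + (K(17) + B)) = (-14843 - 42654)/(21561 + (17 + 15870)) = -57497/(21561 + 15887) = -57497/37448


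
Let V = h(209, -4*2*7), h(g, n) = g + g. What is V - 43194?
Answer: -42776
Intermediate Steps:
h(g, n) = 2*g
V = 418 (V = 2*209 = 418)
V - 43194 = 418 - 43194 = -42776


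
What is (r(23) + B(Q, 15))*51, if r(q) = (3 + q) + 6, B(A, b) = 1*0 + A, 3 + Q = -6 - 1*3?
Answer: 1020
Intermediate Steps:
Q = -12 (Q = -3 + (-6 - 1*3) = -3 + (-6 - 3) = -3 - 9 = -12)
B(A, b) = A (B(A, b) = 0 + A = A)
r(q) = 9 + q
(r(23) + B(Q, 15))*51 = ((9 + 23) - 12)*51 = (32 - 12)*51 = 20*51 = 1020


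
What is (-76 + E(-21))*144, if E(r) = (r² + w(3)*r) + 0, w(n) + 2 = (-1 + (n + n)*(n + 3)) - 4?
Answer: -35136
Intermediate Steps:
w(n) = -7 + 2*n*(3 + n) (w(n) = -2 + ((-1 + (n + n)*(n + 3)) - 4) = -2 + ((-1 + (2*n)*(3 + n)) - 4) = -2 + ((-1 + 2*n*(3 + n)) - 4) = -2 + (-5 + 2*n*(3 + n)) = -7 + 2*n*(3 + n))
E(r) = r² + 29*r (E(r) = (r² + (-7 + 2*3² + 6*3)*r) + 0 = (r² + (-7 + 2*9 + 18)*r) + 0 = (r² + (-7 + 18 + 18)*r) + 0 = (r² + 29*r) + 0 = r² + 29*r)
(-76 + E(-21))*144 = (-76 - 21*(29 - 21))*144 = (-76 - 21*8)*144 = (-76 - 168)*144 = -244*144 = -35136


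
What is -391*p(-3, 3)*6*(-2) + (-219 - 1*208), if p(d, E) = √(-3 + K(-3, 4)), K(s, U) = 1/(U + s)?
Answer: -427 + 4692*I*√2 ≈ -427.0 + 6635.5*I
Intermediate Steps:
p(d, E) = I*√2 (p(d, E) = √(-3 + 1/(4 - 3)) = √(-3 + 1/1) = √(-3 + 1) = √(-2) = I*√2)
-391*p(-3, 3)*6*(-2) + (-219 - 1*208) = -391*(I*√2)*6*(-2) + (-219 - 1*208) = -391*6*I*√2*(-2) + (-219 - 208) = -(-4692)*I*√2 - 427 = 4692*I*√2 - 427 = -427 + 4692*I*√2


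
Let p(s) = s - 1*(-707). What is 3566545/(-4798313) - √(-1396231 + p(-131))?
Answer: -3566545/4798313 - I*√1395655 ≈ -0.74329 - 1181.4*I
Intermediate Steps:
p(s) = 707 + s (p(s) = s + 707 = 707 + s)
3566545/(-4798313) - √(-1396231 + p(-131)) = 3566545/(-4798313) - √(-1396231 + (707 - 131)) = 3566545*(-1/4798313) - √(-1396231 + 576) = -3566545/4798313 - √(-1395655) = -3566545/4798313 - I*√1395655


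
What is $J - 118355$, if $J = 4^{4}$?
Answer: $-118099$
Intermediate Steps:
$J = 256$
$J - 118355 = 256 - 118355 = -118099$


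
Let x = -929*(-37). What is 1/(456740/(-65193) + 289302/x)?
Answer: 2240878989/3160941266 ≈ 0.70893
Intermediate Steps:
x = 34373
1/(456740/(-65193) + 289302/x) = 1/(456740/(-65193) + 289302/34373) = 1/(456740*(-1/65193) + 289302*(1/34373)) = 1/(-456740/65193 + 289302/34373) = 1/(3160941266/2240878989) = 2240878989/3160941266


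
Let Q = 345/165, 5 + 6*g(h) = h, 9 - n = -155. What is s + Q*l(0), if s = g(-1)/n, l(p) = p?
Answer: -1/164 ≈ -0.0060976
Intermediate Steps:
n = 164 (n = 9 - 1*(-155) = 9 + 155 = 164)
g(h) = -5/6 + h/6
Q = 23/11 (Q = 345*(1/165) = 23/11 ≈ 2.0909)
s = -1/164 (s = (-5/6 + (1/6)*(-1))/164 = (-5/6 - 1/6)*(1/164) = -1*1/164 = -1/164 ≈ -0.0060976)
s + Q*l(0) = -1/164 + (23/11)*0 = -1/164 + 0 = -1/164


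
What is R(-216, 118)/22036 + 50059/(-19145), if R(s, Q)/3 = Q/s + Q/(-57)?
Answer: -107803324903/41223626640 ≈ -2.6151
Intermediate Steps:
R(s, Q) = -Q/19 + 3*Q/s (R(s, Q) = 3*(Q/s + Q/(-57)) = 3*(Q/s + Q*(-1/57)) = 3*(Q/s - Q/57) = 3*(-Q/57 + Q/s) = -Q/19 + 3*Q/s)
R(-216, 118)/22036 + 50059/(-19145) = ((1/19)*118*(57 - 1*(-216))/(-216))/22036 + 50059/(-19145) = ((1/19)*118*(-1/216)*(57 + 216))*(1/22036) + 50059*(-1/19145) = ((1/19)*118*(-1/216)*273)*(1/22036) - 50059/19145 = -5369/684*1/22036 - 50059/19145 = -767/2153232 - 50059/19145 = -107803324903/41223626640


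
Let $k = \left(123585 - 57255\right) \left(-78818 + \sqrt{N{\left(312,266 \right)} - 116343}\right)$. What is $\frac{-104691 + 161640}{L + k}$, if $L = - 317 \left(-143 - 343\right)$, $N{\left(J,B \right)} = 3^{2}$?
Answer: $- \frac{5513342240893}{506127100811553546} - \frac{69952355 i \sqrt{12926}}{168709033603851182} \approx -1.0893 \cdot 10^{-5} - 4.7141 \cdot 10^{-8} i$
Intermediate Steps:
$N{\left(J,B \right)} = 9$
$k = -5227997940 + 198990 i \sqrt{12926}$ ($k = \left(123585 - 57255\right) \left(-78818 + \sqrt{9 - 116343}\right) = 66330 \left(-78818 + \sqrt{-116334}\right) = 66330 \left(-78818 + 3 i \sqrt{12926}\right) = -5227997940 + 198990 i \sqrt{12926} \approx -5.228 \cdot 10^{9} + 2.2624 \cdot 10^{7} i$)
$L = 154062$ ($L = \left(-317\right) \left(-486\right) = 154062$)
$\frac{-104691 + 161640}{L + k} = \frac{-104691 + 161640}{154062 - \left(5227997940 - 198990 i \sqrt{12926}\right)} = \frac{56949}{-5227843878 + 198990 i \sqrt{12926}}$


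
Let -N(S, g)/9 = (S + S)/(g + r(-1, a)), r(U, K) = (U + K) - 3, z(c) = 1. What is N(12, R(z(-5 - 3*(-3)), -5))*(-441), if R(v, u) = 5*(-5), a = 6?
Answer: -95256/23 ≈ -4141.6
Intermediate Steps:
r(U, K) = -3 + K + U (r(U, K) = (K + U) - 3 = -3 + K + U)
R(v, u) = -25
N(S, g) = -18*S/(2 + g) (N(S, g) = -9*(S + S)/(g + (-3 + 6 - 1)) = -9*2*S/(g + 2) = -9*2*S/(2 + g) = -18*S/(2 + g))
N(12, R(z(-5 - 3*(-3)), -5))*(-441) = -18*12/(2 - 25)*(-441) = -18*12/(-23)*(-441) = -18*12*(-1/23)*(-441) = (216/23)*(-441) = -95256/23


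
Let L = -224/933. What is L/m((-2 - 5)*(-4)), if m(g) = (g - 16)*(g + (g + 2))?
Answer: -28/81171 ≈ -0.00034495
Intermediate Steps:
L = -224/933 (L = -224*1/933 = -224/933 ≈ -0.24009)
m(g) = (-16 + g)*(2 + 2*g) (m(g) = (-16 + g)*(g + (2 + g)) = (-16 + g)*(2 + 2*g))
L/m((-2 - 5)*(-4)) = -224/(933*(-32 - 30*(-2 - 5)*(-4) + 2*((-2 - 5)*(-4))**2)) = -224/(933*(-32 - (-210)*(-4) + 2*(-7*(-4))**2)) = -224/(933*(-32 - 30*28 + 2*28**2)) = -224/(933*(-32 - 840 + 2*784)) = -224/(933*(-32 - 840 + 1568)) = -224/933/696 = -224/933*1/696 = -28/81171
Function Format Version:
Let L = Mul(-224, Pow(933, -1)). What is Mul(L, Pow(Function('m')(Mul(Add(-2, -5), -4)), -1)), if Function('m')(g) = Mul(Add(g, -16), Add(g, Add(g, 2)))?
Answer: Rational(-28, 81171) ≈ -0.00034495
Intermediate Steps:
L = Rational(-224, 933) (L = Mul(-224, Rational(1, 933)) = Rational(-224, 933) ≈ -0.24009)
Function('m')(g) = Mul(Add(-16, g), Add(2, Mul(2, g))) (Function('m')(g) = Mul(Add(-16, g), Add(g, Add(2, g))) = Mul(Add(-16, g), Add(2, Mul(2, g))))
Mul(L, Pow(Function('m')(Mul(Add(-2, -5), -4)), -1)) = Mul(Rational(-224, 933), Pow(Add(-32, Mul(-30, Mul(Add(-2, -5), -4)), Mul(2, Pow(Mul(Add(-2, -5), -4), 2))), -1)) = Mul(Rational(-224, 933), Pow(Add(-32, Mul(-30, Mul(-7, -4)), Mul(2, Pow(Mul(-7, -4), 2))), -1)) = Mul(Rational(-224, 933), Pow(Add(-32, Mul(-30, 28), Mul(2, Pow(28, 2))), -1)) = Mul(Rational(-224, 933), Pow(Add(-32, -840, Mul(2, 784)), -1)) = Mul(Rational(-224, 933), Pow(Add(-32, -840, 1568), -1)) = Mul(Rational(-224, 933), Pow(696, -1)) = Mul(Rational(-224, 933), Rational(1, 696)) = Rational(-28, 81171)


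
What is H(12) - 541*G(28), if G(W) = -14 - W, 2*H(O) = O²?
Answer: 22794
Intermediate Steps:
H(O) = O²/2
H(12) - 541*G(28) = (½)*12² - 541*(-14 - 1*28) = (½)*144 - 541*(-14 - 28) = 72 - 541*(-42) = 72 + 22722 = 22794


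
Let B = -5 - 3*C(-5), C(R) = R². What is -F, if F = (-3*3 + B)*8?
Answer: 712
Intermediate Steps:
B = -80 (B = -5 - 3*(-5)² = -5 - 3*25 = -5 - 75 = -80)
F = -712 (F = (-3*3 - 80)*8 = (-9 - 80)*8 = -89*8 = -712)
-F = -1*(-712) = 712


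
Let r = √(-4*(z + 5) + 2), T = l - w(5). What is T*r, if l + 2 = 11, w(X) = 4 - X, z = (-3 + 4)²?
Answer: 10*I*√22 ≈ 46.904*I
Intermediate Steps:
z = 1 (z = 1² = 1)
l = 9 (l = -2 + 11 = 9)
T = 10 (T = 9 - (4 - 1*5) = 9 - (4 - 5) = 9 - 1*(-1) = 9 + 1 = 10)
r = I*√22 (r = √(-4*(1 + 5) + 2) = √(-4*6 + 2) = √(-24 + 2) = √(-22) = I*√22 ≈ 4.6904*I)
T*r = 10*(I*√22) = 10*I*√22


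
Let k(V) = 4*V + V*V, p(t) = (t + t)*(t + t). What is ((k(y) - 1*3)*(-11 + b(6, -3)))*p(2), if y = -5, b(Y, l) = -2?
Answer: -416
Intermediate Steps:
p(t) = 4*t² (p(t) = (2*t)*(2*t) = 4*t²)
k(V) = V² + 4*V (k(V) = 4*V + V² = V² + 4*V)
((k(y) - 1*3)*(-11 + b(6, -3)))*p(2) = ((-5*(4 - 5) - 1*3)*(-11 - 2))*(4*2²) = ((-5*(-1) - 3)*(-13))*(4*4) = ((5 - 3)*(-13))*16 = (2*(-13))*16 = -26*16 = -416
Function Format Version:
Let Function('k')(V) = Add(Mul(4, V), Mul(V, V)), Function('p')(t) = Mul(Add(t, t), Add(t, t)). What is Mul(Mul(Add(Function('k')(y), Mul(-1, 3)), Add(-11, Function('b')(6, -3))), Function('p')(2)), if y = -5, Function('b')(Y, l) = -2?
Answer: -416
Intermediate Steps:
Function('p')(t) = Mul(4, Pow(t, 2)) (Function('p')(t) = Mul(Mul(2, t), Mul(2, t)) = Mul(4, Pow(t, 2)))
Function('k')(V) = Add(Pow(V, 2), Mul(4, V)) (Function('k')(V) = Add(Mul(4, V), Pow(V, 2)) = Add(Pow(V, 2), Mul(4, V)))
Mul(Mul(Add(Function('k')(y), Mul(-1, 3)), Add(-11, Function('b')(6, -3))), Function('p')(2)) = Mul(Mul(Add(Mul(-5, Add(4, -5)), Mul(-1, 3)), Add(-11, -2)), Mul(4, Pow(2, 2))) = Mul(Mul(Add(Mul(-5, -1), -3), -13), Mul(4, 4)) = Mul(Mul(Add(5, -3), -13), 16) = Mul(Mul(2, -13), 16) = Mul(-26, 16) = -416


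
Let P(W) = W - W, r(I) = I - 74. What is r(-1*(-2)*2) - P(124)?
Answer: -70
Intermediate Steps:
r(I) = -74 + I
P(W) = 0
r(-1*(-2)*2) - P(124) = (-74 - 1*(-2)*2) - 1*0 = (-74 + 2*2) + 0 = (-74 + 4) + 0 = -70 + 0 = -70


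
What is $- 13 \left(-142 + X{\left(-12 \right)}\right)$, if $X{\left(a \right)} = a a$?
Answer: $-26$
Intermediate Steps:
$X{\left(a \right)} = a^{2}$
$- 13 \left(-142 + X{\left(-12 \right)}\right) = - 13 \left(-142 + \left(-12\right)^{2}\right) = - 13 \left(-142 + 144\right) = \left(-13\right) 2 = -26$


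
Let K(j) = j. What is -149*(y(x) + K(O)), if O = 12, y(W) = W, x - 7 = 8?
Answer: -4023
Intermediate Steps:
x = 15 (x = 7 + 8 = 15)
-149*(y(x) + K(O)) = -149*(15 + 12) = -149*27 = -4023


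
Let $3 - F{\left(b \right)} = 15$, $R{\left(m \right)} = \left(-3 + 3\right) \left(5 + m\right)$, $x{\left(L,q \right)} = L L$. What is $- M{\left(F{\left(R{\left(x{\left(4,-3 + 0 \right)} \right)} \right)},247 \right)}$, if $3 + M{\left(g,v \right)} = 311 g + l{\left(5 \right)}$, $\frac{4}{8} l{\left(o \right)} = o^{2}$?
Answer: $3685$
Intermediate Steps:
$x{\left(L,q \right)} = L^{2}$
$l{\left(o \right)} = 2 o^{2}$
$R{\left(m \right)} = 0$ ($R{\left(m \right)} = 0 \left(5 + m\right) = 0$)
$F{\left(b \right)} = -12$ ($F{\left(b \right)} = 3 - 15 = -12$)
$M{\left(g,v \right)} = 47 + 311 g$ ($M{\left(g,v \right)} = -3 + \left(311 g + 2 \cdot 5^{2}\right) = -3 + \left(311 g + 2 \cdot 25\right) = -3 + \left(311 g + 50\right) = -3 + \left(50 + 311 g\right) = 47 + 311 g$)
$- M{\left(F{\left(R{\left(x{\left(4,-3 + 0 \right)} \right)} \right)},247 \right)} = - (47 + 311 \left(-12\right)) = - (47 - 3732) = \left(-1\right) \left(-3685\right) = 3685$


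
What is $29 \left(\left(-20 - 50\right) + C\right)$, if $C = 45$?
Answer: $-725$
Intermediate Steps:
$29 \left(\left(-20 - 50\right) + C\right) = 29 \left(\left(-20 - 50\right) + 45\right) = 29 \left(-70 + 45\right) = 29 \left(-25\right) = -725$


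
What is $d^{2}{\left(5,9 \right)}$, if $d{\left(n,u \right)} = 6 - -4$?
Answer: $100$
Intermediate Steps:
$d{\left(n,u \right)} = 10$ ($d{\left(n,u \right)} = 6 + 4 = 10$)
$d^{2}{\left(5,9 \right)} = 10^{2} = 100$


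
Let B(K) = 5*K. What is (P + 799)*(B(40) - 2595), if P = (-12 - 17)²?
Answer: -3927800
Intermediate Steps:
P = 841 (P = (-29)² = 841)
(P + 799)*(B(40) - 2595) = (841 + 799)*(5*40 - 2595) = 1640*(200 - 2595) = 1640*(-2395) = -3927800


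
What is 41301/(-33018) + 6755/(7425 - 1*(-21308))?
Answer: -321221681/316235398 ≈ -1.0158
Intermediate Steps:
41301/(-33018) + 6755/(7425 - 1*(-21308)) = 41301*(-1/33018) + 6755/(7425 + 21308) = -13767/11006 + 6755/28733 = -321221681/316235398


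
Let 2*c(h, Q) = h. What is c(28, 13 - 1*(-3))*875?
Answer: 12250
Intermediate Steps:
c(h, Q) = h/2
c(28, 13 - 1*(-3))*875 = ((½)*28)*875 = 14*875 = 12250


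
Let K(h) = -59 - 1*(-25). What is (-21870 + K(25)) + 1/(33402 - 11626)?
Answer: -476981503/21776 ≈ -21904.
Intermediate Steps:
K(h) = -34 (K(h) = -59 + 25 = -34)
(-21870 + K(25)) + 1/(33402 - 11626) = (-21870 - 34) + 1/(33402 - 11626) = -21904 + 1/21776 = -476981503/21776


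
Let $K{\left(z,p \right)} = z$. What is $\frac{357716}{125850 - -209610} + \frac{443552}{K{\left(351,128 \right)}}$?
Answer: $\frac{12409959353}{9812205} \approx 1264.7$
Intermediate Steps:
$\frac{357716}{125850 - -209610} + \frac{443552}{K{\left(351,128 \right)}} = \frac{357716}{125850 - -209610} + \frac{443552}{351} = \frac{357716}{125850 + 209610} + 443552 \cdot \frac{1}{351} = \frac{357716}{335460} + \frac{443552}{351} = 357716 \cdot \frac{1}{335460} + \frac{443552}{351} = \frac{89429}{83865} + \frac{443552}{351} = \frac{12409959353}{9812205}$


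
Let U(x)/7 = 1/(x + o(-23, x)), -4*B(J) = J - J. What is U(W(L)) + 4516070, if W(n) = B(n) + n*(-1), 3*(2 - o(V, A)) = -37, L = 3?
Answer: 153546401/34 ≈ 4.5161e+6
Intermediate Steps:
B(J) = 0 (B(J) = -(J - J)/4 = -1/4*0 = 0)
o(V, A) = 43/3 (o(V, A) = 2 - 1/3*(-37) = 2 + 37/3 = 43/3)
W(n) = -n (W(n) = 0 + n*(-1) = 0 - n = -n)
U(x) = 7/(43/3 + x) (U(x) = 7/(x + 43/3) = 7/(43/3 + x))
U(W(L)) + 4516070 = 21/(43 + 3*(-1*3)) + 4516070 = 21/(43 + 3*(-3)) + 4516070 = 21/(43 - 9) + 4516070 = 21/34 + 4516070 = 153546401/34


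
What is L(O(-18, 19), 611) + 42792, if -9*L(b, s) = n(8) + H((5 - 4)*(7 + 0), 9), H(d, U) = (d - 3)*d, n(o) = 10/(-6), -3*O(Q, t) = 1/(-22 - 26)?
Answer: 1155305/27 ≈ 42789.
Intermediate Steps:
O(Q, t) = 1/144 (O(Q, t) = -1/(3*(-22 - 26)) = -1/3/(-48) = -1/3*(-1/48) = 1/144)
n(o) = -5/3 (n(o) = 10*(-1/6) = -5/3)
H(d, U) = d*(-3 + d) (H(d, U) = (-3 + d)*d = d*(-3 + d))
L(b, s) = -79/27 (L(b, s) = -(-5/3 + ((5 - 4)*(7 + 0))*(-3 + (5 - 4)*(7 + 0)))/9 = -(-5/3 + (1*7)*(-3 + 1*7))/9 = -(-5/3 + 7*(-3 + 7))/9 = -(-5/3 + 7*4)/9 = -(-5/3 + 28)/9 = -1/9*79/3 = -79/27)
L(O(-18, 19), 611) + 42792 = -79/27 + 42792 = 1155305/27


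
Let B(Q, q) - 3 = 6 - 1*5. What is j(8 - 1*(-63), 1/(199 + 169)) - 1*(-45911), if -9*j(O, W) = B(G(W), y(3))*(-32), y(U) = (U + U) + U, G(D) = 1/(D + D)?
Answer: 413327/9 ≈ 45925.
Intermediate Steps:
G(D) = 1/(2*D)
y(U) = 3*U (y(U) = 2*U + U = 3*U)
B(Q, q) = 4 (B(Q, q) = 3 + (6 - 1*5) = 3 + (6 - 5) = 3 + 1 = 4)
j(O, W) = 128/9 (j(O, W) = -4*(-32)/9 = -⅑*(-128) = 128/9)
j(8 - 1*(-63), 1/(199 + 169)) - 1*(-45911) = 128/9 - 1*(-45911) = 128/9 + 45911 = 413327/9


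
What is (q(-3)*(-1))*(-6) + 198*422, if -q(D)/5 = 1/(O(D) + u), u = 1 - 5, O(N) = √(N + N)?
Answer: 919176/11 + 15*I*√6/11 ≈ 83562.0 + 3.3402*I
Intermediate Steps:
O(N) = √2*√N (O(N) = √(2*N) = √2*√N)
u = -4
q(D) = -5/(-4 + √2*√D) (q(D) = -5/(√2*√D - 4) = -5/(-4 + √2*√D))
(q(-3)*(-1))*(-6) + 198*422 = (-5/(-4 + √2*√(-3))*(-1))*(-6) + 198*422 = (-5/(-4 + √2*(I*√3))*(-1))*(-6) + 83556 = (-5/(-4 + I*√6)*(-1))*(-6) + 83556 = (5/(-4 + I*√6))*(-6) + 83556 = -30/(-4 + I*√6) + 83556 = 83556 - 30/(-4 + I*√6)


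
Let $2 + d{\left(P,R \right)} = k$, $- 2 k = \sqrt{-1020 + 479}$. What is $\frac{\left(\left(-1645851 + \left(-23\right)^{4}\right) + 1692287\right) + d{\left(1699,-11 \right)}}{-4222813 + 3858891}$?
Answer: $- \frac{326275}{363922} + \frac{i \sqrt{541}}{727844} \approx -0.89655 + 3.1957 \cdot 10^{-5} i$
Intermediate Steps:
$k = - \frac{i \sqrt{541}}{2}$ ($k = - \frac{\sqrt{-1020 + 479}}{2} = - \frac{\sqrt{-541}}{2} = - \frac{i \sqrt{541}}{2} \approx - 11.63 i$)
$d{\left(P,R \right)} = -2 - \frac{i \sqrt{541}}{2}$
$\frac{\left(\left(-1645851 + \left(-23\right)^{4}\right) + 1692287\right) + d{\left(1699,-11 \right)}}{-4222813 + 3858891} = \frac{\left(\left(-1645851 + \left(-23\right)^{4}\right) + 1692287\right) - \left(2 + \frac{i \sqrt{541}}{2}\right)}{-4222813 + 3858891} = \frac{\left(\left(-1645851 + 279841\right) + 1692287\right) - \left(2 + \frac{i \sqrt{541}}{2}\right)}{-363922} = \left(\left(-1366010 + 1692287\right) - \left(2 + \frac{i \sqrt{541}}{2}\right)\right) \left(- \frac{1}{363922}\right) = \left(326277 - \left(2 + \frac{i \sqrt{541}}{2}\right)\right) \left(- \frac{1}{363922}\right) = \left(326275 - \frac{i \sqrt{541}}{2}\right) \left(- \frac{1}{363922}\right) = - \frac{326275}{363922} + \frac{i \sqrt{541}}{727844}$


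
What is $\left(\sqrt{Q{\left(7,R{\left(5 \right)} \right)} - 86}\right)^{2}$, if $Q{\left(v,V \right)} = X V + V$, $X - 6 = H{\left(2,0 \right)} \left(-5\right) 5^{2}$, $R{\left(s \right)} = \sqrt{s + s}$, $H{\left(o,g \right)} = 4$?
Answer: $-86 - 493 \sqrt{10} \approx -1645.0$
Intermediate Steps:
$R{\left(s \right)} = \sqrt{2} \sqrt{s}$ ($R{\left(s \right)} = \sqrt{2 s} = \sqrt{2} \sqrt{s}$)
$X = -494$ ($X = 6 + 4 \left(-5\right) 5^{2} = 6 - 500 = -494$)
$Q{\left(v,V \right)} = - 493 V$ ($Q{\left(v,V \right)} = - 494 V + V = - 493 V$)
$\left(\sqrt{Q{\left(7,R{\left(5 \right)} \right)} - 86}\right)^{2} = \left(\sqrt{- 493 \sqrt{2} \sqrt{5} - 86}\right)^{2} = \left(\sqrt{- 493 \sqrt{10} - 86}\right)^{2} = \left(\sqrt{-86 - 493 \sqrt{10}}\right)^{2} = -86 - 493 \sqrt{10}$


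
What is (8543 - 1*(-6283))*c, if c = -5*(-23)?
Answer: 1704990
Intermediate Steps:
c = 115
(8543 - 1*(-6283))*c = (8543 - 1*(-6283))*115 = (8543 + 6283)*115 = 14826*115 = 1704990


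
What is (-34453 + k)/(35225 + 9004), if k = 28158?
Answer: -6295/44229 ≈ -0.14233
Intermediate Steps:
(-34453 + k)/(35225 + 9004) = (-34453 + 28158)/(35225 + 9004) = -6295/44229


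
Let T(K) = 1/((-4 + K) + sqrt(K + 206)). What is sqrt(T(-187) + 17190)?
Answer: sqrt(3283289 - 17190*sqrt(19))/sqrt(191 - sqrt(19)) ≈ 131.11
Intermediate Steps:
T(K) = 1/(-4 + K + sqrt(206 + K)) (T(K) = 1/((-4 + K) + sqrt(206 + K)) = 1/(-4 + K + sqrt(206 + K)))
sqrt(T(-187) + 17190) = sqrt(1/(-4 - 187 + sqrt(206 - 187)) + 17190) = sqrt(1/(-4 - 187 + sqrt(19)) + 17190) = sqrt(1/(-191 + sqrt(19)) + 17190) = sqrt(17190 + 1/(-191 + sqrt(19)))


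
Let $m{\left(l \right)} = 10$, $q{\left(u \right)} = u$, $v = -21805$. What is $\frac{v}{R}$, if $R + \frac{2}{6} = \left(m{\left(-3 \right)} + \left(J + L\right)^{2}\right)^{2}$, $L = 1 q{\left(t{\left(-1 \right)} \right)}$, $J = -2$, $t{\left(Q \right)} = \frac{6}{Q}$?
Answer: $- \frac{65415}{16427} \approx -3.9822$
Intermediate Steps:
$L = -6$ ($L = 1 \frac{6}{-1} = 1 \cdot 6 \left(-1\right) = 1 \left(-6\right) = -6$)
$R = \frac{16427}{3}$ ($R = - \frac{1}{3} + \left(10 + \left(-2 - 6\right)^{2}\right)^{2} = - \frac{1}{3} + \left(10 + \left(-8\right)^{2}\right)^{2} = - \frac{1}{3} + \left(10 + 64\right)^{2} = - \frac{1}{3} + 74^{2} = - \frac{1}{3} + 5476 = \frac{16427}{3} \approx 5475.7$)
$\frac{v}{R} = - \frac{21805}{\frac{16427}{3}} = \left(-21805\right) \frac{3}{16427} = - \frac{65415}{16427}$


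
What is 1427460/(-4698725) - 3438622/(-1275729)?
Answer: 2867217407722/1198859949105 ≈ 2.3916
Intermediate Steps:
1427460/(-4698725) - 3438622/(-1275729) = 1427460*(-1/4698725) - 3438622*(-1/1275729) = -285492/939745 + 3438622/1275729 = 2867217407722/1198859949105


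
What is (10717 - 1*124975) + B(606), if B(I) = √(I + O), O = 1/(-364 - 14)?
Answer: -114258 + √9620814/126 ≈ -1.1423e+5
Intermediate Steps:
O = -1/378 (O = 1/(-378) = -1/378 ≈ -0.0026455)
B(I) = √(-1/378 + I) (B(I) = √(I - 1/378) = √(-1/378 + I))
(10717 - 1*124975) + B(606) = (10717 - 1*124975) + √(-42 + 15876*606)/126 = (10717 - 124975) + √(-42 + 9620856)/126 = -114258 + √9620814/126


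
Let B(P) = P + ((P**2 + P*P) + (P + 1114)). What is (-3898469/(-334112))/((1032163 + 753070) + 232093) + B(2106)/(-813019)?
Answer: -30367505128165445/2781650926761024 ≈ -10.917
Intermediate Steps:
B(P) = 1114 + 2*P + 2*P**2 (B(P) = P + ((P**2 + P**2) + (1114 + P)) = P + (2*P**2 + (1114 + P)) = P + (1114 + P + 2*P**2) = 1114 + 2*P + 2*P**2)
(-3898469/(-334112))/((1032163 + 753070) + 232093) + B(2106)/(-813019) = (-3898469/(-334112))/((1032163 + 753070) + 232093) + (1114 + 2*2106 + 2*2106**2)/(-813019) = (-3898469*(-1/334112))/(1785233 + 232093) + (1114 + 4212 + 2*4435236)*(-1/813019) = (3898469/334112)/2017326 + (1114 + 4212 + 8870472)*(-1/813019) = (3898469/334112)*(1/2017326) + 8875798*(-1/813019) = 3898469/674012824512 - 8875798/813019 = -30367505128165445/2781650926761024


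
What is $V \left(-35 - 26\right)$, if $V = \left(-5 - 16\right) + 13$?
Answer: $488$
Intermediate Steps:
$V = -8$ ($V = \left(-5 - 16\right) + 13 = -21 + 13 = -8$)
$V \left(-35 - 26\right) = - 8 \left(-35 - 26\right) = \left(-8\right) \left(-61\right) = 488$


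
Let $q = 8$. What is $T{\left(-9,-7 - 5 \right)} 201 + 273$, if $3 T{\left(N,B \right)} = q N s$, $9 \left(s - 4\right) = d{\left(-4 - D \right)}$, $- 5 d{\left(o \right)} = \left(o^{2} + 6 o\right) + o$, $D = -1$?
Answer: $- \frac{101547}{5} \approx -20309.0$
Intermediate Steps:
$d{\left(o \right)} = - \frac{7 o}{5} - \frac{o^{2}}{5}$ ($d{\left(o \right)} = - \frac{\left(o^{2} + 6 o\right) + o}{5} = - \frac{o^{2} + 7 o}{5} = - \frac{7 o}{5} - \frac{o^{2}}{5}$)
$s = \frac{64}{15}$ ($s = 4 + \frac{\left(- \frac{1}{5}\right) \left(-4 - -1\right) \left(7 - 3\right)}{9} = 4 + \frac{\left(- \frac{1}{5}\right) \left(-4 + 1\right) \left(7 + \left(-4 + 1\right)\right)}{9} = 4 + \frac{\left(- \frac{1}{5}\right) \left(-3\right) \left(7 - 3\right)}{9} = 4 + \frac{\left(- \frac{1}{5}\right) \left(-3\right) 4}{9} = 4 + \frac{1}{9} \cdot \frac{12}{5} = 4 + \frac{4}{15} = \frac{64}{15} \approx 4.2667$)
$T{\left(N,B \right)} = \frac{512 N}{45}$ ($T{\left(N,B \right)} = \frac{8 N \frac{64}{15}}{3} = \frac{8 \frac{64 N}{15}}{3} = \frac{\frac{512}{15} N}{3} = \frac{512 N}{45}$)
$T{\left(-9,-7 - 5 \right)} 201 + 273 = \frac{512}{45} \left(-9\right) 201 + 273 = \left(- \frac{512}{5}\right) 201 + 273 = - \frac{102912}{5} + 273 = - \frac{101547}{5}$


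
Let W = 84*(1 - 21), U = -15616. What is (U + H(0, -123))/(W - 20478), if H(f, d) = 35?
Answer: 15581/22158 ≈ 0.70318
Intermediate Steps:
W = -1680 (W = 84*(-20) = -1680)
(U + H(0, -123))/(W - 20478) = (-15616 + 35)/(-1680 - 20478) = -15581/(-22158) = -15581*(-1/22158) = 15581/22158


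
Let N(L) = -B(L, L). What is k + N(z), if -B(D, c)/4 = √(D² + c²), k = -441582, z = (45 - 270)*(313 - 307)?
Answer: -441582 + 5400*√2 ≈ -4.3395e+5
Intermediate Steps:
z = -1350 (z = -225*6 = -1350)
B(D, c) = -4*√(D² + c²)
N(L) = 4*√2*√(L²) (N(L) = -(-4)*√(L² + L²) = -(-4)*√(2*L²) = -(-4)*√2*√(L²) = 4*√2*√(L²))
k + N(z) = -441582 + 4*√2*√((-1350)²) = -441582 + 4*√2*√1822500 = -441582 + 4*√2*1350 = -441582 + 5400*√2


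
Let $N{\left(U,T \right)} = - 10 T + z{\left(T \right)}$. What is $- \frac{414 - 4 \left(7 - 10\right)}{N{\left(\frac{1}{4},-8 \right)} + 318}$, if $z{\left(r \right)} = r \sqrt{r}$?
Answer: $- \frac{14129}{13243} - \frac{568 i \sqrt{2}}{13243} \approx -1.0669 - 0.060656 i$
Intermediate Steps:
$z{\left(r \right)} = r^{\frac{3}{2}}$
$N{\left(U,T \right)} = T^{\frac{3}{2}} - 10 T$ ($N{\left(U,T \right)} = - 10 T + T^{\frac{3}{2}} = T^{\frac{3}{2}} - 10 T$)
$- \frac{414 - 4 \left(7 - 10\right)}{N{\left(\frac{1}{4},-8 \right)} + 318} = - \frac{414 - 4 \left(7 - 10\right)}{\left(\left(-8\right)^{\frac{3}{2}} - -80\right) + 318} = - \frac{414 - -12}{\left(- 16 i \sqrt{2} + 80\right) + 318} = - \frac{414 + 12}{\left(80 - 16 i \sqrt{2}\right) + 318} = - \frac{426}{398 - 16 i \sqrt{2}}$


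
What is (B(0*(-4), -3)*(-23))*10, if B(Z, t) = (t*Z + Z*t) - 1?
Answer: 230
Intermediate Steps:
B(Z, t) = -1 + 2*Z*t (B(Z, t) = (Z*t + Z*t) - 1 = 2*Z*t - 1 = -1 + 2*Z*t)
(B(0*(-4), -3)*(-23))*10 = ((-1 + 2*(0*(-4))*(-3))*(-23))*10 = ((-1 + 2*0*(-3))*(-23))*10 = ((-1 + 0)*(-23))*10 = -1*(-23)*10 = 23*10 = 230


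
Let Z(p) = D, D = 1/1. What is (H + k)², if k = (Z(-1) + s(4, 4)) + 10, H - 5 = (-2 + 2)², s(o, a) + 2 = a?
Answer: 324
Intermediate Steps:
s(o, a) = -2 + a
D = 1
Z(p) = 1
H = 5 (H = 5 + (-2 + 2)² = 5 + 0² = 5 + 0 = 5)
k = 13 (k = (1 + (-2 + 4)) + 10 = (1 + 2) + 10 = 3 + 10 = 13)
(H + k)² = (5 + 13)² = 18² = 324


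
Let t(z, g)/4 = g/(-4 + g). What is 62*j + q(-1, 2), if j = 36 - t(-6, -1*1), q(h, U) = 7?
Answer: 10947/5 ≈ 2189.4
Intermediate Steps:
t(z, g) = 4*g/(-4 + g) (t(z, g) = 4*(g/(-4 + g)) = 4*g/(-4 + g))
j = 176/5 (j = 36 - 4*(-1*1)/(-4 - 1*1) = 36 - 4*(-1)/(-4 - 1) = 36 - 4*(-1)/(-5) = 36 - 4*(-1)*(-1)/5 = 36 - 1*⅘ = 36 - ⅘ = 176/5 ≈ 35.200)
62*j + q(-1, 2) = 62*(176/5) + 7 = 10912/5 + 7 = 10947/5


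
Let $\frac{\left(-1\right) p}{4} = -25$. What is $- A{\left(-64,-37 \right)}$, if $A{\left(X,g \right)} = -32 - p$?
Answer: $132$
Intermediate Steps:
$p = 100$ ($p = \left(-4\right) \left(-25\right) = 100$)
$A{\left(X,g \right)} = -132$ ($A{\left(X,g \right)} = -32 - 100 = -132$)
$- A{\left(-64,-37 \right)} = \left(-1\right) \left(-132\right) = 132$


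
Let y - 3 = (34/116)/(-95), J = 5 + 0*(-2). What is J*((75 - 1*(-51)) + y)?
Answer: 710773/1102 ≈ 644.98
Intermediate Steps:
J = 5 (J = 5 + 0 = 5)
y = 16513/5510 (y = 3 + (34/116)/(-95) = 3 + (34*(1/116))*(-1/95) = 3 + (17/58)*(-1/95) = 3 - 17/5510 = 16513/5510 ≈ 2.9969)
J*((75 - 1*(-51)) + y) = 5*((75 - 1*(-51)) + 16513/5510) = 5*((75 + 51) + 16513/5510) = 5*(126 + 16513/5510) = 5*(710773/5510) = 710773/1102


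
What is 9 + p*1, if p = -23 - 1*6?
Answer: -20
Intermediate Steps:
p = -29 (p = -23 - 6 = -29)
9 + p*1 = 9 - 29*1 = 9 - 29 = -20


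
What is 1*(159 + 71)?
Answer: 230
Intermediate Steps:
1*(159 + 71) = 1*230 = 230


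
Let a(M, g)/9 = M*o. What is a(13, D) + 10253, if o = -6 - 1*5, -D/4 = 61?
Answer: 8966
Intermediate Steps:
D = -244 (D = -4*61 = -244)
o = -11 (o = -6 - 5 = -11)
a(M, g) = -99*M (a(M, g) = 9*(M*(-11)) = 9*(-11*M) = -99*M)
a(13, D) + 10253 = -99*13 + 10253 = -1287 + 10253 = 8966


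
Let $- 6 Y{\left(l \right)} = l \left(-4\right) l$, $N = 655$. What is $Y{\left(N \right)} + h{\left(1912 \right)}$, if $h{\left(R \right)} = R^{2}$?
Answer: $\frac{11825282}{3} \approx 3.9418 \cdot 10^{6}$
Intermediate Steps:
$Y{\left(l \right)} = \frac{2 l^{2}}{3}$ ($Y{\left(l \right)} = - \frac{l \left(-4\right) l}{6} = - \frac{- 4 l l}{6} = - \frac{\left(-4\right) l^{2}}{6} = \frac{2 l^{2}}{3}$)
$Y{\left(N \right)} + h{\left(1912 \right)} = \frac{2 \cdot 655^{2}}{3} + 1912^{2} = \frac{2}{3} \cdot 429025 + 3655744 = \frac{858050}{3} + 3655744 = \frac{11825282}{3}$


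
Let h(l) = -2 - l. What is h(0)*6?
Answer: -12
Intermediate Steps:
h(0)*6 = (-2 - 1*0)*6 = (-2 + 0)*6 = -2*6 = -12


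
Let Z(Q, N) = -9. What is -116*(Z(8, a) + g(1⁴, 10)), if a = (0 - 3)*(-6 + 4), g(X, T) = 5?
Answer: 464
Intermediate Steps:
a = 6 (a = -3*(-2) = 6)
-116*(Z(8, a) + g(1⁴, 10)) = -116*(-9 + 5) = -116*(-4) = 464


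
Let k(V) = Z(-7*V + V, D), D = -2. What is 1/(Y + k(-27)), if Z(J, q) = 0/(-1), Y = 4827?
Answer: 1/4827 ≈ 0.00020717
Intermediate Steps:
Z(J, q) = 0 (Z(J, q) = 0*(-1) = 0)
k(V) = 0
1/(Y + k(-27)) = 1/(4827 + 0) = 1/4827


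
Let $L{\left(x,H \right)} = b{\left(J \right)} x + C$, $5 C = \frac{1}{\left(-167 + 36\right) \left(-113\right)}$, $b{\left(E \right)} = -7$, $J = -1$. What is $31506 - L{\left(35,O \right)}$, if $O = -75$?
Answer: $\frac{2350050264}{74015} \approx 31751.0$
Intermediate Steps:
$C = \frac{1}{74015}$ ($C = \frac{\frac{1}{-167 + 36} \frac{1}{-113}}{5} = \frac{\frac{1}{-131} \left(- \frac{1}{113}\right)}{5} = \frac{\left(- \frac{1}{131}\right) \left(- \frac{1}{113}\right)}{5} = \frac{1}{5} \cdot \frac{1}{14803} = \frac{1}{74015} \approx 1.3511 \cdot 10^{-5}$)
$L{\left(x,H \right)} = \frac{1}{74015} - 7 x$ ($L{\left(x,H \right)} = - 7 x + \frac{1}{74015} = \frac{1}{74015} - 7 x$)
$31506 - L{\left(35,O \right)} = 31506 - \left(\frac{1}{74015} - 245\right) = 31506 - - \frac{18133674}{74015} = 31506 + \frac{18133674}{74015} = \frac{2350050264}{74015}$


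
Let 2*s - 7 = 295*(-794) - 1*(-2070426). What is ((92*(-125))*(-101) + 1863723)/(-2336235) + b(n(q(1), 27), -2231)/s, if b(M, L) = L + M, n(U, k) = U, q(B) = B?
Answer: -5565343156369/4289801715705 ≈ -1.2973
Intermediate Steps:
s = 1836203/2 (s = 7/2 + (295*(-794) - 1*(-2070426))/2 = 7/2 + (-234230 + 2070426)/2 = 7/2 + (½)*1836196 = 7/2 + 918098 = 1836203/2 ≈ 9.1810e+5)
((92*(-125))*(-101) + 1863723)/(-2336235) + b(n(q(1), 27), -2231)/s = ((92*(-125))*(-101) + 1863723)/(-2336235) + (-2231 + 1)/(1836203/2) = (-11500*(-101) + 1863723)*(-1/2336235) - 2230*2/1836203 = (1161500 + 1863723)*(-1/2336235) - 4460/1836203 = 3025223*(-1/2336235) - 4460/1836203 = -3025223/2336235 - 4460/1836203 = -5565343156369/4289801715705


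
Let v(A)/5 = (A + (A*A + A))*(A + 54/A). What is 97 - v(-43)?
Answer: 390212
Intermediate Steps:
v(A) = 5*(A + 54/A)*(A² + 2*A) (v(A) = 5*((A + (A*A + A))*(A + 54/A)) = 5*((A + (A² + A))*(A + 54/A)) = 5*((A + (A + A²))*(A + 54/A)) = 5*((A² + 2*A)*(A + 54/A)) = 5*((A + 54/A)*(A² + 2*A)) = 5*(A + 54/A)*(A² + 2*A))
97 - v(-43) = 97 - (540 + 5*(-43)³ + 10*(-43)² + 270*(-43)) = 97 - (540 + 5*(-79507) + 10*1849 - 11610) = 97 - (540 - 397535 + 18490 - 11610) = 97 - 1*(-390115) = 97 + 390115 = 390212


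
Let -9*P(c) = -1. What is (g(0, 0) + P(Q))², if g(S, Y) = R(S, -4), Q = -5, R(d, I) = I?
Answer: 1225/81 ≈ 15.123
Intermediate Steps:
g(S, Y) = -4
P(c) = ⅑ (P(c) = -⅑*(-1) = ⅑)
(g(0, 0) + P(Q))² = (-4 + ⅑)² = (-35/9)² = 1225/81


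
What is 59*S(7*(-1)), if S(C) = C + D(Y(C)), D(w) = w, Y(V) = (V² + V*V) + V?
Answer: 4956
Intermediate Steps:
Y(V) = V + 2*V² (Y(V) = (V² + V²) + V = 2*V² + V = V + 2*V²)
S(C) = C + C*(1 + 2*C)
59*S(7*(-1)) = 59*(2*(7*(-1))*(1 + 7*(-1))) = 59*(2*(-7)*(1 - 7)) = 59*(2*(-7)*(-6)) = 59*84 = 4956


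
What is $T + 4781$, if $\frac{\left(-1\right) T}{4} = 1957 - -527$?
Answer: $-5155$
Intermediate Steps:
$T = -9936$ ($T = - 4 \left(1957 - -527\right) = - 4 \left(1957 + 527\right) = \left(-4\right) 2484 = -9936$)
$T + 4781 = -9936 + 4781 = -5155$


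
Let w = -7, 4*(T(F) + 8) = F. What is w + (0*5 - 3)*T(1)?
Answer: 65/4 ≈ 16.250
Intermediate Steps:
T(F) = -8 + F/4
w + (0*5 - 3)*T(1) = -7 + (0*5 - 3)*(-8 + (¼)*1) = -7 + (0 - 3)*(-8 + ¼) = -7 - 3*(-31/4) = -7 + 93/4 = 65/4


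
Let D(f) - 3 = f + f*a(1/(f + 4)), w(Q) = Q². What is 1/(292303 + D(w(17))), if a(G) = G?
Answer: 293/85730624 ≈ 3.4177e-6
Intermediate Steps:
D(f) = 3 + f + f/(4 + f) (D(f) = 3 + (f + f/(f + 4)) = 3 + (f + f/(4 + f)) = 3 + f + f/(4 + f))
1/(292303 + D(w(17))) = 1/(292303 + (17² + (3 + 17²)*(4 + 17²))/(4 + 17²)) = 1/(292303 + (289 + (3 + 289)*(4 + 289))/(4 + 289)) = 1/(292303 + (289 + 292*293)/293) = 1/(292303 + (289 + 85556)/293) = 1/(292303 + (1/293)*85845) = 1/(292303 + 85845/293) = 1/(85730624/293) = 293/85730624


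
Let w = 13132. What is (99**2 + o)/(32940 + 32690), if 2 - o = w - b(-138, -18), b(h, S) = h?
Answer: -3467/65630 ≈ -0.052826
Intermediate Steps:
o = -13268 (o = 2 - (13132 - 1*(-138)) = 2 - (13132 + 138) = 2 - 1*13270 = 2 - 13270 = -13268)
(99**2 + o)/(32940 + 32690) = (99**2 - 13268)/(32940 + 32690) = (9801 - 13268)/65630 = -3467*1/65630 = -3467/65630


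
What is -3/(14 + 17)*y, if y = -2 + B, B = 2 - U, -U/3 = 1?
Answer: -9/31 ≈ -0.29032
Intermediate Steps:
U = -3 (U = -3*1 = -3)
B = 5 (B = 2 - 1*(-3) = 2 + 3 = 5)
y = 3 (y = -2 + 5 = 3)
-3/(14 + 17)*y = -3/(14 + 17)*3 = -3/31*3 = -3*(1/31)*3 = -3*3/31 = -1*9/31 = -9/31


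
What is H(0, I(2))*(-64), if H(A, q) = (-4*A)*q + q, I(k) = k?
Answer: -128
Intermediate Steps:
H(A, q) = q - 4*A*q (H(A, q) = -4*A*q + q = q - 4*A*q)
H(0, I(2))*(-64) = (2*(1 - 4*0))*(-64) = (2*(1 + 0))*(-64) = (2*1)*(-64) = 2*(-64) = -128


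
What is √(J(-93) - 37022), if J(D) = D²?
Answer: I*√28373 ≈ 168.44*I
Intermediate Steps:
√(J(-93) - 37022) = √((-93)² - 37022) = √(8649 - 37022) = √(-28373) = I*√28373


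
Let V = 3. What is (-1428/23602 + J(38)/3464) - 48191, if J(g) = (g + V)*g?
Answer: -984983892081/20439332 ≈ -48191.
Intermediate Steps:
J(g) = g*(3 + g) (J(g) = (g + 3)*g = (3 + g)*g = g*(3 + g))
(-1428/23602 + J(38)/3464) - 48191 = (-1428/23602 + (38*(3 + 38))/3464) - 48191 = (-1428*1/23602 + (38*41)*(1/3464)) - 48191 = (-714/11801 + 1558*(1/3464)) - 48191 = (-714/11801 + 779/1732) - 48191 = 7956331/20439332 - 48191 = -984983892081/20439332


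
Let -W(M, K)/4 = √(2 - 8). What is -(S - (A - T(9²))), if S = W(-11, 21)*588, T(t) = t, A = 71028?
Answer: 70947 + 2352*I*√6 ≈ 70947.0 + 5761.2*I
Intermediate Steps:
W(M, K) = -4*I*√6 (W(M, K) = -4*√(2 - 8) = -4*I*√6)
S = -2352*I*√6 (S = -4*I*√6*588 = -2352*I*√6 ≈ -5761.2*I)
-(S - (A - T(9²))) = -(-2352*I*√6 - (71028 - 1*9²)) = -(-2352*I*√6 - (71028 - 1*81)) = -(-2352*I*√6 - (71028 - 81)) = -(-2352*I*√6 - 1*70947) = -(-2352*I*√6 - 70947) = -(-70947 - 2352*I*√6) = 70947 + 2352*I*√6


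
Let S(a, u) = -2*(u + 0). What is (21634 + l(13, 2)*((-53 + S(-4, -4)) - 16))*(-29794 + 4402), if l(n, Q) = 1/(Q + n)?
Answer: -2746136336/5 ≈ -5.4923e+8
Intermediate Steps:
S(a, u) = -2*u
(21634 + l(13, 2)*((-53 + S(-4, -4)) - 16))*(-29794 + 4402) = (21634 + ((-53 - 2*(-4)) - 16)/(2 + 13))*(-29794 + 4402) = (21634 + ((-53 + 8) - 16)/15)*(-25392) = (21634 + (-45 - 16)/15)*(-25392) = (21634 + (1/15)*(-61))*(-25392) = (21634 - 61/15)*(-25392) = (324449/15)*(-25392) = -2746136336/5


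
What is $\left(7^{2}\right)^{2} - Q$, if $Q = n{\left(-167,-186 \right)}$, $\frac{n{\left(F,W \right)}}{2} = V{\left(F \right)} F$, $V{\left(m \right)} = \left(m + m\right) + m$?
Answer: $-164933$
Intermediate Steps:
$V{\left(m \right)} = 3 m$ ($V{\left(m \right)} = 2 m + m = 3 m$)
$n{\left(F,W \right)} = 6 F^{2}$ ($n{\left(F,W \right)} = 2 \cdot 3 F F = 2 \cdot 3 F^{2} = 6 F^{2}$)
$Q = 167334$ ($Q = 6 \left(-167\right)^{2} = 6 \cdot 27889 = 167334$)
$\left(7^{2}\right)^{2} - Q = \left(7^{2}\right)^{2} - 167334 = 49^{2} - 167334 = 2401 - 167334 = -164933$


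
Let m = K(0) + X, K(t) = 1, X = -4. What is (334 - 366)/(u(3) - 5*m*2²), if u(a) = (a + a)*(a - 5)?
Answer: -⅔ ≈ -0.66667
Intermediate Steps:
u(a) = 2*a*(-5 + a) (u(a) = (2*a)*(-5 + a) = 2*a*(-5 + a))
m = -3 (m = 1 - 4 = -3)
(334 - 366)/(u(3) - 5*m*2²) = (334 - 366)/(2*3*(-5 + 3) - 5*(-3)*2²) = -32/(2*3*(-2) + 15*4) = -32/(-12 + 60) = -32/48 = -32*1/48 = -⅔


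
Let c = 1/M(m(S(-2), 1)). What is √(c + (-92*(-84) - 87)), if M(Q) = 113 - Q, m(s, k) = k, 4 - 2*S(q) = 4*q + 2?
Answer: √5990551/28 ≈ 87.413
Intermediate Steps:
S(q) = 1 - 2*q (S(q) = 2 - (4*q + 2)/2 = 2 - (2 + 4*q)/2 = 2 + (-1 - 2*q) = 1 - 2*q)
c = 1/112 (c = 1/(113 - 1*1) = 1/(113 - 1) = 1/112 ≈ 0.0089286)
√(c + (-92*(-84) - 87)) = √(1/112 + (-92*(-84) - 87)) = √(1/112 + (7728 - 87)) = √(1/112 + 7641) = √(855793/112) = √5990551/28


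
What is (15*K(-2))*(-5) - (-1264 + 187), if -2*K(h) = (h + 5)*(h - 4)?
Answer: 402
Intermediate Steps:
K(h) = -(-4 + h)*(5 + h)/2 (K(h) = -(h + 5)*(h - 4)/2 = -(5 + h)*(-4 + h)/2 = -(-4 + h)*(5 + h)/2)
(15*K(-2))*(-5) - (-1264 + 187) = (15*(10 - ½*(-2) - ½*(-2)²))*(-5) - (-1264 + 187) = (15*(10 + 1 - ½*4))*(-5) - 1*(-1077) = (15*(10 + 1 - 2))*(-5) + 1077 = (15*9)*(-5) + 1077 = 135*(-5) + 1077 = -675 + 1077 = 402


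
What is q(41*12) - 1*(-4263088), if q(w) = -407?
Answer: 4262681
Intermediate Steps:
q(41*12) - 1*(-4263088) = -407 - 1*(-4263088) = -407 + 4263088 = 4262681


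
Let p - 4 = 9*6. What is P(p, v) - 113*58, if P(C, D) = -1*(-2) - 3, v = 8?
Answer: -6555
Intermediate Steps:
p = 58 (p = 4 + 9*6 = 4 + 54 = 58)
P(C, D) = -1 (P(C, D) = 2 - 3 = -1)
P(p, v) - 113*58 = -1 - 113*58 = -1 - 6554 = -6555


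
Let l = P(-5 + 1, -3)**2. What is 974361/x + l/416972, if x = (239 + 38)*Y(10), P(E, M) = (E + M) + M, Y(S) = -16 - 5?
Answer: -33856722766/202127177 ≈ -167.50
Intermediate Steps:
Y(S) = -21
P(E, M) = E + 2*M
x = -5817 (x = (239 + 38)*(-21) = 277*(-21) = -5817)
l = 100 (l = ((-5 + 1) + 2*(-3))**2 = (-4 - 6)**2 = (-10)**2 = 100)
974361/x + l/416972 = 974361/(-5817) + 100/416972 = 974361*(-1/5817) + 100*(1/416972) = -324787/1939 + 25/104243 = -33856722766/202127177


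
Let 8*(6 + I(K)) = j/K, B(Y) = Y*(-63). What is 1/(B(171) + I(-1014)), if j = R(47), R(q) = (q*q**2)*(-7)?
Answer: -8112/86712487 ≈ -9.3551e-5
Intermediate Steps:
R(q) = -7*q**3 (R(q) = q**3*(-7) = -7*q**3)
B(Y) = -63*Y
j = -726761 (j = -7*47**3 = -7*103823 = -726761)
I(K) = -6 - 726761/(8*K) (I(K) = -6 + (-726761/K)/8 = -6 - 726761/(8*K))
1/(B(171) + I(-1014)) = 1/(-63*171 + (-6 - 726761/8/(-1014))) = 1/(-10773 + (-6 - 726761/8*(-1/1014))) = 1/(-10773 + (-6 + 726761/8112)) = 1/(-10773 + 678089/8112) = 1/(-86712487/8112) = -8112/86712487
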